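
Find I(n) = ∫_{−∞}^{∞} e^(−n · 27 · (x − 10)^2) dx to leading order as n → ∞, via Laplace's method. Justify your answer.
I(n) = sqrt(π/(27n))

Here φ(x) = 27 · (x − 10)^2 has its unique minimum at x* = 10 with φ(x*) = 0 and φ''(x*) = 54. Laplace's method gives
  I(n) ~ e^(−n φ(x*)) · sqrt(2π / (n · φ''(x*))) = sqrt(2π / (54n)) = sqrt(π/(27n)).
This is exact: substituting u = (x − 10)·sqrt(27n) gives I(n) = (1/sqrt(27n)) ∫_{−∞}^{∞} e^(−u^2) du = sqrt(π/(27n)).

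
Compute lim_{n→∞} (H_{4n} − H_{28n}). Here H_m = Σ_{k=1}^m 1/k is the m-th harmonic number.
lim = ln(4/28) = −ln 7

Euler-Maclaurin gives H_m = ln m + γ + 1/(2m) + O(1/m^2). The γ and O(1/m) terms cancel in the difference:
  H_{4n} − H_{28n} = ln(4n) − ln(28n) + O(1/n) = ln(4/28) + O(1/n).
Hence the limit is ln(4/28) = −ln 7.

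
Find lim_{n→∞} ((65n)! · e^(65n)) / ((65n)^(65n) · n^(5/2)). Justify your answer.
lim = 0

Stirling: (65n)! ~ sqrt(2π·65n) · (65n/e)^(65n). Hence
  (65n)! · e^(65n) / (65n)^(65n) ~ sqrt(2π·65n).
Dividing by n^(5/2): sqrt(2π·65n) / n^(5/2) = sqrt(2π·65) · n^((1−5)/2), so the expression behaves like sqrt(2π·65) · n^((1−5)/2) → 0.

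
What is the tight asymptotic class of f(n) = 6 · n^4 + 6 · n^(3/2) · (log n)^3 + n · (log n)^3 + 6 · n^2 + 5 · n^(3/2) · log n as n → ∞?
f(n) ∈ Θ(n^4)

Compare the terms by growth order. For large n, n^a · (log n)^b dominates n^a' · (log n)^b' iff a > a', or (a = a' and b > b'). Ranking the 5 terms shows the dominant one is 6 · n^4. Hence f(n) ∈ Θ(n^4).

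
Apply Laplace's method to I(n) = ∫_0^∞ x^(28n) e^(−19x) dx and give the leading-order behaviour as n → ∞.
I(n) ~ (sqrt(2π·28n) / 19) · (28n/(19e))^(28n)

Write the integrand as exp(28n ln x − 19x) and set f(x) = 28n ln x − 19x. Then f'(x) = 28n/x − 19 = 0 at x* = 28n/19, and f''(x*) = −28n/x*^2 = −19^2/(28n). Laplace's method (interior maximum) gives
  I(n) ~ e^(f(x*)) · sqrt(2π / |f''(x*)|)
        = exp(28n ln(28n/19) − 28n) · sqrt(2π · 28n / 19^2)
        = (28n/19)^(28n) e^(−28n) · sqrt(2π·28n) / 19
        = (sqrt(2π·28n) / 19) · (28n/(19e))^(28n).
This matches Γ(28n+1)/19^(28n+1) with Stirling applied to Γ.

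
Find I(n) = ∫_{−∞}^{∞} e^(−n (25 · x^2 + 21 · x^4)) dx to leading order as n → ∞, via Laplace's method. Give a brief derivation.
I(n) ~ sqrt(π/(25n))

φ(x) = 25 · x^2 + 21 · x^4 has its unique global minimum at x* = 0 (since φ'(x) = 50x + 84x^3 = 0 only at x = 0 for real x with both coefficients positive, and φ → ∞ as |x| → ∞). At x* = 0, φ(0) = 0 and φ''(0) = 50. Laplace's method then gives
  I(n) ~ sqrt(2π / (n · φ''(0))) · e^(−n φ(0)) = sqrt(2π / (50n)) = sqrt(π/(25n)).
The 21 · x^4 term contributes only at subleading order (an O(1/n) relative correction).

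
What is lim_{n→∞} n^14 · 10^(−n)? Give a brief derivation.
lim = 0

Exponentials with base > 1 dominate every fixed polynomial: for any fixed c, n^c / 10^n → 0 as n → ∞ (e.g. by the ratio test, or by writing 10^n = e^(n ln 10) and noting e^(n ln 10) / n^c → ∞). Hence n^14 · 10^(−n) = n^14 / 10^n → 0.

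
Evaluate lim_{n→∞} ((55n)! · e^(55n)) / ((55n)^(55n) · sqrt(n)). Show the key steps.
lim = sqrt(2π·55)

Stirling: (55n)! ~ sqrt(2π·55n) · (55n/e)^(55n). Hence
  (55n)! · e^(55n) / (55n)^(55n) ~ sqrt(2π·55n).
Dividing by sqrt(n): sqrt(2π·55n) / sqrt(n) = sqrt(2π·55) · n^((1−1)/2), so the limit is sqrt(2π·55).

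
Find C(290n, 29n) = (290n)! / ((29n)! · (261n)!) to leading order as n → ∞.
C(290n, 29n) ~ (10000000000/387420489)^(29n) · sqrt(5/(9π·29n))

Write N = 29n. Apply Stirling to each factorial:
  (10N)! ~ sqrt(2π·10N) · (10N/e)^(10N),
  N! ~ sqrt(2π N) · (N/e)^N,
  (9N)! ~ sqrt(2π·9N) · (9N/e)^(9N).
The exponential factors combine to (10N)^(10N) / (N^N · (9N)^(9N)) = 10^(10N)/9^(9N) = (10^10/9^9)^N = (10000000000/387420489)^N.
The square-root prefactors combine to sqrt(2π·10N) / (sqrt(2π N)·sqrt(2π·9N)) = sqrt(10 / (2π·9·N)) = sqrt(5/(9π·29n)).
Substituting N = 29n: C(290n, 29n) ~ (10000000000/387420489)^(29n) · sqrt(5/(9π·29n)).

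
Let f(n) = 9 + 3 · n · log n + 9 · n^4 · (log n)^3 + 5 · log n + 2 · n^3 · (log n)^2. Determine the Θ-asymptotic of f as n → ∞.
f(n) ∈ Θ(n^4 · (log n)^3)

Compare the terms by growth order. For large n, n^a · (log n)^b dominates n^a' · (log n)^b' iff a > a', or (a = a' and b > b'). Ranking the 5 terms shows the dominant one is 9 · n^4 · (log n)^3. Hence f(n) ∈ Θ(n^4 · (log n)^3).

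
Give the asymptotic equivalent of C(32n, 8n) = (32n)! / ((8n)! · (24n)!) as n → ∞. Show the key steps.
C(32n, 8n) ~ (256/27)^(8n) · sqrt(2/(3π·8n))

Write N = 8n. Apply Stirling to each factorial:
  (4N)! ~ sqrt(2π·4N) · (4N/e)^(4N),
  N! ~ sqrt(2π N) · (N/e)^N,
  (3N)! ~ sqrt(2π·3N) · (3N/e)^(3N).
The exponential factors combine to (4N)^(4N) / (N^N · (3N)^(3N)) = 4^(4N)/3^(3N) = (4^4/3^3)^N = (256/27)^N.
The square-root prefactors combine to sqrt(2π·4N) / (sqrt(2π N)·sqrt(2π·3N)) = sqrt(4 / (2π·3·N)) = sqrt(2/(3π·8n)).
Substituting N = 8n: C(32n, 8n) ~ (256/27)^(8n) · sqrt(2/(3π·8n)).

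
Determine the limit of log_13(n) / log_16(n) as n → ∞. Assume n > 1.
lim = ln(16) / ln(13) = log_13(16)

Change of base: log_13(n) = ln n / ln 13 and log_16(n) = ln n / ln 16. The ratio is (ln n / ln 13) · (ln 16 / ln n) = ln 16 / ln 13, a constant independent of n. So the limit is ln 16 / ln 13 = log_13(16).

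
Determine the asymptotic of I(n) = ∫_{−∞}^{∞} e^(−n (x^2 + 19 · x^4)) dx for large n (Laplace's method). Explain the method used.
I(n) ~ sqrt(π/n)

φ(x) = x^2 + 19 · x^4 has its unique global minimum at x* = 0 (since φ'(x) = 2x + 76x^3 = 0 only at x = 0 for real x with both coefficients positive, and φ → ∞ as |x| → ∞). At x* = 0, φ(0) = 0 and φ''(0) = 2. Laplace's method then gives
  I(n) ~ sqrt(2π / (n · φ''(0))) · e^(−n φ(0)) = sqrt(2π / (2n)) = sqrt(π/n).
The 19 · x^4 term contributes only at subleading order (an O(1/n) relative correction).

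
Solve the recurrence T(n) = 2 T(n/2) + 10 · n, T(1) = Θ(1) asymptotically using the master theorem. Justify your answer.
T(n) = Θ(n log n)

log_2 2 = 1, and f(n) = 10 · n = Θ(n^(log_2 2)). This is Case 2 of the master theorem: T(n) = Θ(f(n) · log n) = Θ(n log n).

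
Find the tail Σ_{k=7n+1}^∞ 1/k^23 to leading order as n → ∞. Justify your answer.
Σ_{k>7n} 1/k^23 ~ 1/(22 · (7n)^22)

Compare to the integral: ∫_{7n}^∞ x^(−23) dx = [−x^(−22)/22]_{7n}^∞ = 1/((23−1)·(7n)^22). Euler-Maclaurin then gives
  Σ_{k>7n} 1/k^23 = ∫_{7n}^∞ dx/x^23 − 1/(2·(7n)^23) + O(1/(7n)^24).
(Equivalently this is ζ(23) − Σ_{k≤7n} 1/k^23.)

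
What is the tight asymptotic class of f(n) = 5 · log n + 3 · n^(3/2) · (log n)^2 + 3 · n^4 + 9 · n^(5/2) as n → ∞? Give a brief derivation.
f(n) ∈ Θ(n^4)

Compare the terms by growth order. For large n, n^a · (log n)^b dominates n^a' · (log n)^b' iff a > a', or (a = a' and b > b'). Ranking the 4 terms shows the dominant one is 3 · n^4. Hence f(n) ∈ Θ(n^4).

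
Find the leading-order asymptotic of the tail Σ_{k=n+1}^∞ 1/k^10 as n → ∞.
Σ_{k>n} 1/k^10 ~ 1/(9 · n^9)

Compare to the integral: ∫_{n}^∞ x^(−10) dx = [−x^(−9)/9]_{n}^∞ = 1/((10−1)·n^9). Euler-Maclaurin then gives
  Σ_{k>n} 1/k^10 = ∫_{n}^∞ dx/x^10 − 1/(2·n^10) + O(1/n^11).
(Equivalently this is ζ(10) − Σ_{k≤n} 1/k^10.)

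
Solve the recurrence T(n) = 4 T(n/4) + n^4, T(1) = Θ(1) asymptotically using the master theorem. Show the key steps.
T(n) = Θ(n^4)

log_4 4 ≈ 1.000. f(n) = n^4 dominates n^(log_4 4) since 4 > 1.000, and the regularity condition a·f(n/b) = 4·(n/4)^4 = (4/256)·n^4 ≤ c·f(n) holds with c = 4/256 ≈ 0.0156 < 1. So this is Case 3: T(n) = Θ(f(n)) = Θ(n^4).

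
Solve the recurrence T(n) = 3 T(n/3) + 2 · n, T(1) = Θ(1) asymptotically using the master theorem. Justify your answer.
T(n) = Θ(n log n)

log_3 3 = 1, and f(n) = 2 · n = Θ(n^(log_3 3)). This is Case 2 of the master theorem: T(n) = Θ(f(n) · log n) = Θ(n log n).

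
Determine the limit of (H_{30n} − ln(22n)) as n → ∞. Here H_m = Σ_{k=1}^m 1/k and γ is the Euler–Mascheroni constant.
lim = ln(15/11) + γ

By Euler-Maclaurin, H_m = ln m + γ + O(1/m). So
  H_{30n} − ln(22n) = ln(30n) + γ − ln(22n) + O(1/n)
                       = ln(30/22) + γ + O(1/n).
Hence the limit is ln(30/22) + γ (= ln(15/11)).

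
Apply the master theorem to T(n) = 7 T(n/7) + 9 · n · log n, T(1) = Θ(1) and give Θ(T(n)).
T(n) = Θ(n · (log n)^2)

Here log_7 7 = 1 and f(n) = 9 · n · log n = Θ(n^(log_7 7) · (log n)^1). This is the extended Case 2 of the master theorem (f matches the critical exponent up to log factors), giving T(n) = Θ(n^(log_7 7) · (log n)^(1+1)) = Θ(n · (log n)^2).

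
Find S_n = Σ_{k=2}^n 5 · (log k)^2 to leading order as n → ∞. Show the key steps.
S_n ~ 5 · n · (log n)^2

By integral comparison, S_n = ∫_1^n 5 · (log x)^2 dx + O((log n)^2). For the integral, the leading term of ∫_1^n (log x)^2 dx is n · (log n)^2 (by repeated integration by parts; each step lowers the log-exponent and produces a relatively O(1/log n) correction). Hence S_n ~ 5 · n · (log n)^2.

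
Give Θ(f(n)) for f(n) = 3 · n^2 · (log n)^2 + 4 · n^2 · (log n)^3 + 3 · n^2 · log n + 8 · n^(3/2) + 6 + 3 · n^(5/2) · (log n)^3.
f(n) ∈ Θ(n^(5/2) · (log n)^3)

Compare the terms by growth order. For large n, n^a · (log n)^b dominates n^a' · (log n)^b' iff a > a', or (a = a' and b > b'). Ranking the 6 terms shows the dominant one is 3 · n^(5/2) · (log n)^3. Hence f(n) ∈ Θ(n^(5/2) · (log n)^3).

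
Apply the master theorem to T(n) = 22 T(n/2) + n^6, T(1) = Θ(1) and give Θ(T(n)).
T(n) = Θ(n^6)

log_2 22 ≈ 4.459. f(n) = n^6 dominates n^(log_2 22) since 6 > 4.459, and the regularity condition a·f(n/b) = 22·(n/2)^6 = (22/64)·n^6 ≤ c·f(n) holds with c = 22/64 ≈ 0.344 < 1. So this is Case 3: T(n) = Θ(f(n)) = Θ(n^6).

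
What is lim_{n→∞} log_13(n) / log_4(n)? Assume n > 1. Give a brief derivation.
lim = ln(4) / ln(13) = log_13(4)

Change of base: log_13(n) = ln n / ln 13 and log_4(n) = ln n / ln 4. The ratio is (ln n / ln 13) · (ln 4 / ln n) = ln 4 / ln 13, a constant independent of n. So the limit is ln 4 / ln 13 = log_13(4).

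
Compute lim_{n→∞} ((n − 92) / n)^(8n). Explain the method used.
lim = e^(−736)

Rewrite as (1 − 92/n)^(8n). By the standard limit (1 + x/n)^n → e^x, we have (1 − 92/n)^n → e^(−92), and raising to the 8th power gives e^(−736).
More precisely, ln[(1 − 92/n)^(8n)] = 8n · ln(1 − 92/n) = 8n · (-92/n + O(1/n^2)) = -736 + O(1/n) → -736.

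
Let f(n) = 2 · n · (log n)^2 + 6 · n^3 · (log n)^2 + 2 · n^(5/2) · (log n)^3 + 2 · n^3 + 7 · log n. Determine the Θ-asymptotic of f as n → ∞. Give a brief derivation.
f(n) ∈ Θ(n^3 · (log n)^2)

Compare the terms by growth order. For large n, n^a · (log n)^b dominates n^a' · (log n)^b' iff a > a', or (a = a' and b > b'). Ranking the 5 terms shows the dominant one is 6 · n^3 · (log n)^2. Hence f(n) ∈ Θ(n^3 · (log n)^2).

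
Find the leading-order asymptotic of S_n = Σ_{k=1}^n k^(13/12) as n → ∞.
S_n ~ (12/25) · n^(25/12)

Integral comparison: Σ_{k=1}^n k^(13/12) = ∫_0^n x^(13/12) dx + O(n^(13/12)). The integral is n^(1 + 13/12) / (1 + 13/12) = n^((13+12)/12) / ((13+12)/12) = (12/25) · n^(25/12).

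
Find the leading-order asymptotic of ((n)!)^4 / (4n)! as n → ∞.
((n)!)^4/(4n)! ~ ((2π·n)^(3/2) / 2) · 4^(−4·n)  →  0

Write N = n. Stirling: N! ~ sqrt(2π N)(N/e)^N and (4N)! ~ sqrt(2π·4N)·(4N/e)^(4N).
  (N!)^4/(4N)! ~ (2π N)^(4/2) (N/e)^(4N) / [sqrt(2π·4N) (4N/e)^(4N)]
     = (2π N)^(4/2) / sqrt(2π·4N) · (N/(4N))^(4N)
     = (2π N)^((4−1)/2) / 2 · 4^(−4N).
Since 4^4 > 1, the factor 4^(−4N) decays exponentially, so the ratio → 0. Substituting N = n gives the stated form.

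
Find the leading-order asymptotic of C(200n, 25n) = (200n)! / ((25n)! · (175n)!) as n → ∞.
C(200n, 25n) ~ (16777216/823543)^(25n) · sqrt(4/(7π·25n))

Write N = 25n. Apply Stirling to each factorial:
  (8N)! ~ sqrt(2π·8N) · (8N/e)^(8N),
  N! ~ sqrt(2π N) · (N/e)^N,
  (7N)! ~ sqrt(2π·7N) · (7N/e)^(7N).
The exponential factors combine to (8N)^(8N) / (N^N · (7N)^(7N)) = 8^(8N)/7^(7N) = (8^8/7^7)^N = (16777216/823543)^N.
The square-root prefactors combine to sqrt(2π·8N) / (sqrt(2π N)·sqrt(2π·7N)) = sqrt(8 / (2π·7·N)) = sqrt(4/(7π·25n)).
Substituting N = 25n: C(200n, 25n) ~ (16777216/823543)^(25n) · sqrt(4/(7π·25n)).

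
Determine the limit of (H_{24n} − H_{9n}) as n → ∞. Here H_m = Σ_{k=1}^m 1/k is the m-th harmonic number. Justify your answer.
lim = ln(24/9) = ln(8/3)

Euler-Maclaurin gives H_m = ln m + γ + 1/(2m) + O(1/m^2). The γ and O(1/m) terms cancel in the difference:
  H_{24n} − H_{9n} = ln(24n) − ln(9n) + O(1/n) = ln(24/9) + O(1/n).
Hence the limit is ln(24/9) = ln(8/3).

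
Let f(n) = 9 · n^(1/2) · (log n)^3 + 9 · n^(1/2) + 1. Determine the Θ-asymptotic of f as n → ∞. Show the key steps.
f(n) ∈ Θ(n^(1/2) · (log n)^3)

Compare the terms by growth order. For large n, n^a · (log n)^b dominates n^a' · (log n)^b' iff a > a', or (a = a' and b > b'). Ranking the 3 terms shows the dominant one is 9 · n^(1/2) · (log n)^3. Hence f(n) ∈ Θ(n^(1/2) · (log n)^3).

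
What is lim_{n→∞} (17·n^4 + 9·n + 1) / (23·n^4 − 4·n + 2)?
lim = 17/23

For large n the leading n^4 terms dominate both numerator and denominator. Dividing top and bottom by n^4, every other term tends to 0, leaving 17/23.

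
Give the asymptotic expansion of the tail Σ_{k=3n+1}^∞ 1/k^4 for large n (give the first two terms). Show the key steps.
Σ_{k>3n} 1/k^4 = 1/(3 · (3n)^3) − 1/(2 · (3n)^4) + O(1/(3n)^5)

Compare to the integral: ∫_{3n}^∞ x^(−4) dx = [−x^(−3)/3]_{3n}^∞ = 1/((4−1)·(3n)^3). The Euler-Maclaurin correction adds −f(3n)/2 = −1/(2·(3n)^4). Euler-Maclaurin then gives
  Σ_{k>3n} 1/k^4 = ∫_{3n}^∞ dx/x^4 − 1/(2·(3n)^4) + O(1/(3n)^5).
(Equivalently this is ζ(4) − Σ_{k≤3n} 1/k^4.)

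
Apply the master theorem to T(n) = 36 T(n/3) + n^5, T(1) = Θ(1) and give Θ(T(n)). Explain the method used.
T(n) = Θ(n^5)

log_3 36 ≈ 3.262. f(n) = n^5 dominates n^(log_3 36) since 5 > 3.262, and the regularity condition a·f(n/b) = 36·(n/3)^5 = (36/243)·n^5 ≤ c·f(n) holds with c = 36/243 ≈ 0.148 < 1. So this is Case 3: T(n) = Θ(f(n)) = Θ(n^5).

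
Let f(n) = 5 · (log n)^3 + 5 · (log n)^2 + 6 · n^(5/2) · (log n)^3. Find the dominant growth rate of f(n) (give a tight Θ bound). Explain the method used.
f(n) ∈ Θ(n^(5/2) · (log n)^3)

Compare the terms by growth order. For large n, n^a · (log n)^b dominates n^a' · (log n)^b' iff a > a', or (a = a' and b > b'). Ranking the 3 terms shows the dominant one is 6 · n^(5/2) · (log n)^3. Hence f(n) ∈ Θ(n^(5/2) · (log n)^3).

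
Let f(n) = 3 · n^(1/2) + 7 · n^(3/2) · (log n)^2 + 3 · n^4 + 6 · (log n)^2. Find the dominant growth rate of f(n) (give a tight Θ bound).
f(n) ∈ Θ(n^4)

Compare the terms by growth order. For large n, n^a · (log n)^b dominates n^a' · (log n)^b' iff a > a', or (a = a' and b > b'). Ranking the 4 terms shows the dominant one is 3 · n^4. Hence f(n) ∈ Θ(n^4).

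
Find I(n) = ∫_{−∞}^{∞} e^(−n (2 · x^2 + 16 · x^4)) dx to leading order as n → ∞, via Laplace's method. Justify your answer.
I(n) ~ sqrt(π/(2n))

φ(x) = 2 · x^2 + 16 · x^4 has its unique global minimum at x* = 0 (since φ'(x) = 4x + 64x^3 = 0 only at x = 0 for real x with both coefficients positive, and φ → ∞ as |x| → ∞). At x* = 0, φ(0) = 0 and φ''(0) = 4. Laplace's method then gives
  I(n) ~ sqrt(2π / (n · φ''(0))) · e^(−n φ(0)) = sqrt(2π / (4n)) = sqrt(π/(2n)).
The 16 · x^4 term contributes only at subleading order (an O(1/n) relative correction).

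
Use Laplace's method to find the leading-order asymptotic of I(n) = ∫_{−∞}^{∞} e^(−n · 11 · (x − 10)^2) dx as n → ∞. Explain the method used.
I(n) = sqrt(π/(11n))

Here φ(x) = 11 · (x − 10)^2 has its unique minimum at x* = 10 with φ(x*) = 0 and φ''(x*) = 22. Laplace's method gives
  I(n) ~ e^(−n φ(x*)) · sqrt(2π / (n · φ''(x*))) = sqrt(2π / (22n)) = sqrt(π/(11n)).
This is exact: substituting u = (x − 10)·sqrt(11n) gives I(n) = (1/sqrt(11n)) ∫_{−∞}^{∞} e^(−u^2) du = sqrt(π/(11n)).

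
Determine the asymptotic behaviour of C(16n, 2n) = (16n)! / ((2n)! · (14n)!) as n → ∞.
C(16n, 2n) ~ (16777216/823543)^(2n) · sqrt(4/(7π·2n))

Write N = 2n. Apply Stirling to each factorial:
  (8N)! ~ sqrt(2π·8N) · (8N/e)^(8N),
  N! ~ sqrt(2π N) · (N/e)^N,
  (7N)! ~ sqrt(2π·7N) · (7N/e)^(7N).
The exponential factors combine to (8N)^(8N) / (N^N · (7N)^(7N)) = 8^(8N)/7^(7N) = (8^8/7^7)^N = (16777216/823543)^N.
The square-root prefactors combine to sqrt(2π·8N) / (sqrt(2π N)·sqrt(2π·7N)) = sqrt(8 / (2π·7·N)) = sqrt(4/(7π·2n)).
Substituting N = 2n: C(16n, 2n) ~ (16777216/823543)^(2n) · sqrt(4/(7π·2n)).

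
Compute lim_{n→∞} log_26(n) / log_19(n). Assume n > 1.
lim = ln(19) / ln(26) = log_26(19)

Change of base: log_26(n) = ln n / ln 26 and log_19(n) = ln n / ln 19. The ratio is (ln n / ln 26) · (ln 19 / ln n) = ln 19 / ln 26, a constant independent of n. So the limit is ln 19 / ln 26 = log_26(19).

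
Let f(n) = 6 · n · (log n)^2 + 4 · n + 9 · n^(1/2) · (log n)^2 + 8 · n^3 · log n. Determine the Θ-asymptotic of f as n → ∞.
f(n) ∈ Θ(n^3 · log n)

Compare the terms by growth order. For large n, n^a · (log n)^b dominates n^a' · (log n)^b' iff a > a', or (a = a' and b > b'). Ranking the 4 terms shows the dominant one is 8 · n^3 · log n. Hence f(n) ∈ Θ(n^3 · log n).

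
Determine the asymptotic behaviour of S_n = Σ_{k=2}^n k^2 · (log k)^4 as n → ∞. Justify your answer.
S_n ~ n^3 · (log n)^4 / 3

By integral comparison, S_n = ∫_1^n x^2 · (log x)^4 dx + O(n^2 · (log n)^4). For the integral, the leading term of ∫_1^n x^2 (log x)^4 dx is n^3/3 · (log n)^4 (by repeated integration by parts; each step lowers the log-exponent and produces a relatively O(1/log n) correction). Hence S_n ~ n^3 · (log n)^4 / 3.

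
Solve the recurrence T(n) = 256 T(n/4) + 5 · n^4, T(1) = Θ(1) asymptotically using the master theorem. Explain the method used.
T(n) = Θ(n^4 log n)

log_4 256 = 4, and f(n) = 5 · n^4 = Θ(n^(log_4 256)). This is Case 2 of the master theorem: T(n) = Θ(f(n) · log n) = Θ(n^4 log n).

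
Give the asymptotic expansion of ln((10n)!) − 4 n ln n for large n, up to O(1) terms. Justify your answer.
ln((10n)!) − 4 n ln n = 6 n ln n + 10(ln 10 − 1) n + (1/2) ln(2π·10n) + O(1/n)

Stirling: ln((10n)!) = 10n ln(10n) − 10n + (1/2) ln(2π·10n) + O(1/n).
Expand 10n ln(10n) = 10n (ln n + ln 10) = 10n ln n + 10n ln 10.
Subtract 4n ln n: leading term is (10 − 4) n ln n = 6 n ln n. The next term is 10n ln 10 − 10n = 10(ln 10 − 1) n. Then the (1/2) ln(2π·10n) correction.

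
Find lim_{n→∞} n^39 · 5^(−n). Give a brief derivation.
lim = 0

Exponentials with base > 1 dominate every fixed polynomial: for any fixed c, n^c / 5^n → 0 as n → ∞ (e.g. by the ratio test, or by writing 5^n = e^(n ln 5) and noting e^(n ln 5) / n^c → ∞). Hence n^39 · 5^(−n) = n^39 / 5^n → 0.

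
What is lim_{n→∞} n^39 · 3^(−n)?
lim = 0

Exponentials with base > 1 dominate every fixed polynomial: for any fixed c, n^c / 3^n → 0 as n → ∞ (e.g. by the ratio test, or by writing 3^n = e^(n ln 3) and noting e^(n ln 3) / n^c → ∞). Hence n^39 · 3^(−n) = n^39 / 3^n → 0.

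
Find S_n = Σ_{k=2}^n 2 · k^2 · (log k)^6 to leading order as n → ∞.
S_n ~ 2 · n^3 · (log n)^6 / 3

By integral comparison, S_n = ∫_1^n 2 · x^2 · (log x)^6 dx + O(n^2 · (log n)^6). For the integral, the leading term of ∫_1^n x^2 (log x)^6 dx is n^3/3 · (log n)^6 (by repeated integration by parts; each step lowers the log-exponent and produces a relatively O(1/log n) correction). Hence S_n ~ 2 · n^3 · (log n)^6 / 3.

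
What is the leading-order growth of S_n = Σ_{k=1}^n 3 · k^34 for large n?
S_n ~ 3 · n^35 / 35

By integral comparison (Euler-Maclaurin), Σ_{k=1}^n 3 · k^34 = 3 · ∫_0^n x^34 dx + O(n^34) = 3 · n^35/35 + O(n^34). (Equivalently, Faulhaber's formula gives the same leading term.)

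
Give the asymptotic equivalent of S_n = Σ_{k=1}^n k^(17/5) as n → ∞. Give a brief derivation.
S_n ~ (5/22) · n^(22/5)

Integral comparison: Σ_{k=1}^n k^(17/5) = ∫_0^n x^(17/5) dx + O(n^(17/5)). The integral is n^(1 + 17/5) / (1 + 17/5) = n^((17+5)/5) / ((17+5)/5) = (5/22) · n^(22/5).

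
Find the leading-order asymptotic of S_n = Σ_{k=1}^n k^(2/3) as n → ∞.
S_n ~ (3/5) · n^(5/3)

Integral comparison: Σ_{k=1}^n k^(2/3) = ∫_0^n x^(2/3) dx + O(n^(2/3)). The integral is n^(1 + 2/3) / (1 + 2/3) = n^((2+3)/3) / ((2+3)/3) = (3/5) · n^(5/3).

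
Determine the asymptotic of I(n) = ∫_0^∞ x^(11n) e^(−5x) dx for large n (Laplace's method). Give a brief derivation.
I(n) ~ (sqrt(2π·11n) / 5) · (11n/(5e))^(11n)

Write the integrand as exp(11n ln x − 5x) and set f(x) = 11n ln x − 5x. Then f'(x) = 11n/x − 5 = 0 at x* = 11n/5, and f''(x*) = −11n/x*^2 = −5^2/(11n). Laplace's method (interior maximum) gives
  I(n) ~ e^(f(x*)) · sqrt(2π / |f''(x*)|)
        = exp(11n ln(11n/5) − 11n) · sqrt(2π · 11n / 5^2)
        = (11n/5)^(11n) e^(−11n) · sqrt(2π·11n) / 5
        = (sqrt(2π·11n) / 5) · (11n/(5e))^(11n).
This matches Γ(11n+1)/5^(11n+1) with Stirling applied to Γ.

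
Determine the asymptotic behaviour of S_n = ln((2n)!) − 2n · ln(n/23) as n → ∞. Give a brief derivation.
S_n ~ 2n · (ln 46 − 1) + O(ln n)

Stirling: ln((2n)!) = 2n ln(2n) − 2n + O(ln n).
  S_n = 2n ln(2n) − 2n − 2n ln(n/23) + O(ln n)
      = 2n ln(2n) − 2n ln n + 2n ln 23 − 2n + O(ln n)
      = 2n ln 2 + 2n ln 23 − 2n + O(ln n)
      = 2n (ln 46 − 1) + O(ln n).
Numerically ln(46) − 1 ≈ 2.8286.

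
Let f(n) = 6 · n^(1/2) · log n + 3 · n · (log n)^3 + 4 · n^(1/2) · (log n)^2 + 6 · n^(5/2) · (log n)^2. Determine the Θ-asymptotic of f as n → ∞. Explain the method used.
f(n) ∈ Θ(n^(5/2) · (log n)^2)

Compare the terms by growth order. For large n, n^a · (log n)^b dominates n^a' · (log n)^b' iff a > a', or (a = a' and b > b'). Ranking the 4 terms shows the dominant one is 6 · n^(5/2) · (log n)^2. Hence f(n) ∈ Θ(n^(5/2) · (log n)^2).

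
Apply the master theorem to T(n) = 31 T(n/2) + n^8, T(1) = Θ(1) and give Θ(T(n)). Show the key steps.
T(n) = Θ(n^8)

log_2 31 ≈ 4.954. f(n) = n^8 dominates n^(log_2 31) since 8 > 4.954, and the regularity condition a·f(n/b) = 31·(n/2)^8 = (31/256)·n^8 ≤ c·f(n) holds with c = 31/256 ≈ 0.121 < 1. So this is Case 3: T(n) = Θ(f(n)) = Θ(n^8).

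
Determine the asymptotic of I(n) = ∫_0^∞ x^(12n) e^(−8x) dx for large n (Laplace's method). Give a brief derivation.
I(n) ~ (sqrt(2π·12n) / 8) · (12n/(8e))^(12n)

Write the integrand as exp(12n ln x − 8x) and set f(x) = 12n ln x − 8x. Then f'(x) = 12n/x − 8 = 0 at x* = 12n/8, and f''(x*) = −12n/x*^2 = −8^2/(12n). Laplace's method (interior maximum) gives
  I(n) ~ e^(f(x*)) · sqrt(2π / |f''(x*)|)
        = exp(12n ln(12n/8) − 12n) · sqrt(2π · 12n / 8^2)
        = (12n/8)^(12n) e^(−12n) · sqrt(2π·12n) / 8
        = (sqrt(2π·12n) / 8) · (12n/(8e))^(12n).
This matches Γ(12n+1)/8^(12n+1) with Stirling applied to Γ.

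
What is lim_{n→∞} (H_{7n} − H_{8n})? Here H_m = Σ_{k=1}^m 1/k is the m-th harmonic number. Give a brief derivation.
lim = ln(7/8)

Euler-Maclaurin gives H_m = ln m + γ + 1/(2m) + O(1/m^2). The γ and O(1/m) terms cancel in the difference:
  H_{7n} − H_{8n} = ln(7n) − ln(8n) + O(1/n) = ln(7/8) + O(1/n).
Hence the limit is ln(7/8).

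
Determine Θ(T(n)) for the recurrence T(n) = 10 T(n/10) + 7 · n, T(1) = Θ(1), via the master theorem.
T(n) = Θ(n log n)

log_10 10 = 1, and f(n) = 7 · n = Θ(n^(log_10 10)). This is Case 2 of the master theorem: T(n) = Θ(f(n) · log n) = Θ(n log n).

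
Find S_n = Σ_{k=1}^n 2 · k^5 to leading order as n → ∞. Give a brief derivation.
S_n ~ n^6 / 3

By integral comparison (Euler-Maclaurin), Σ_{k=1}^n 2 · k^5 = 2 · ∫_0^n x^5 dx + O(n^5) = 2 · n^6/6 = n^6 / 3 + O(n^5). (Equivalently, Faulhaber's formula gives the same leading term.)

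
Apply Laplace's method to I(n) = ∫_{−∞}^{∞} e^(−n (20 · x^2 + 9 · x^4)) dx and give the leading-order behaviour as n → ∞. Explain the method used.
I(n) ~ sqrt(π/(20n))

φ(x) = 20 · x^2 + 9 · x^4 has its unique global minimum at x* = 0 (since φ'(x) = 40x + 36x^3 = 0 only at x = 0 for real x with both coefficients positive, and φ → ∞ as |x| → ∞). At x* = 0, φ(0) = 0 and φ''(0) = 40. Laplace's method then gives
  I(n) ~ sqrt(2π / (n · φ''(0))) · e^(−n φ(0)) = sqrt(2π / (40n)) = sqrt(π/(20n)).
The 9 · x^4 term contributes only at subleading order (an O(1/n) relative correction).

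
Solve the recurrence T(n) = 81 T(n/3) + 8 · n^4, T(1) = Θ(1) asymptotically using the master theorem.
T(n) = Θ(n^4 log n)

log_3 81 = 4, and f(n) = 8 · n^4 = Θ(n^(log_3 81)). This is Case 2 of the master theorem: T(n) = Θ(f(n) · log n) = Θ(n^4 log n).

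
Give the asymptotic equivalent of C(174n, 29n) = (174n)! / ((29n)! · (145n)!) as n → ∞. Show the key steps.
C(174n, 29n) ~ (46656/3125)^(29n) · sqrt(3/(5π·29n))

Write N = 29n. Apply Stirling to each factorial:
  (6N)! ~ sqrt(2π·6N) · (6N/e)^(6N),
  N! ~ sqrt(2π N) · (N/e)^N,
  (5N)! ~ sqrt(2π·5N) · (5N/e)^(5N).
The exponential factors combine to (6N)^(6N) / (N^N · (5N)^(5N)) = 6^(6N)/5^(5N) = (6^6/5^5)^N = (46656/3125)^N.
The square-root prefactors combine to sqrt(2π·6N) / (sqrt(2π N)·sqrt(2π·5N)) = sqrt(6 / (2π·5·N)) = sqrt(3/(5π·29n)).
Substituting N = 29n: C(174n, 29n) ~ (46656/3125)^(29n) · sqrt(3/(5π·29n)).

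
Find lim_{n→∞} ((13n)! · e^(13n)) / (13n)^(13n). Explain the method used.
lim = ∞

Stirling: (13n)! ~ sqrt(2π·13n) · (13n/e)^(13n). Hence
  (13n)! · e^(13n) / (13n)^(13n) ~ sqrt(2π·13n) = sqrt(2π·13) · sqrt(n) → ∞.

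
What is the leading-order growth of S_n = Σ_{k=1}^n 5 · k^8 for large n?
S_n ~ 5 · n^9 / 9

By integral comparison (Euler-Maclaurin), Σ_{k=1}^n 5 · k^8 = 5 · ∫_0^n x^8 dx + O(n^8) = 5 · n^9/9 + O(n^8). (Equivalently, Faulhaber's formula gives the same leading term.)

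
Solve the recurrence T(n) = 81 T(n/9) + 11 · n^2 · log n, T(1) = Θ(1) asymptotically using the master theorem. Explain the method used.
T(n) = Θ(n^2 · (log n)^2)

Here log_9 81 = 2 and f(n) = 11 · n^2 · log n = Θ(n^(log_9 81) · (log n)^1). This is the extended Case 2 of the master theorem (f matches the critical exponent up to log factors), giving T(n) = Θ(n^(log_9 81) · (log n)^(1+1)) = Θ(n^2 · (log n)^2).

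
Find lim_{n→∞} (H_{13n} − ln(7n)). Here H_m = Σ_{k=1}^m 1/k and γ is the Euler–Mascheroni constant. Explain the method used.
lim = ln(13/7) + γ

By Euler-Maclaurin, H_m = ln m + γ + O(1/m). So
  H_{13n} − ln(7n) = ln(13n) + γ − ln(7n) + O(1/n)
                       = ln(13/7) + γ + O(1/n).
Hence the limit is ln(13/7) + γ.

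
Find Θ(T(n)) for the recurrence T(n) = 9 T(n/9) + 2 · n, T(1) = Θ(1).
T(n) = Θ(n log n)

log_9 9 = 1, and f(n) = 2 · n = Θ(n^(log_9 9)). This is Case 2 of the master theorem: T(n) = Θ(f(n) · log n) = Θ(n log n).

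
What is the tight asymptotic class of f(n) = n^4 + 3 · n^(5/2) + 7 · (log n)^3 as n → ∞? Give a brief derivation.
f(n) ∈ Θ(n^4)

Compare the terms by growth order. For large n, n^a · (log n)^b dominates n^a' · (log n)^b' iff a > a', or (a = a' and b > b'). Ranking the 3 terms shows the dominant one is n^4. Hence f(n) ∈ Θ(n^4).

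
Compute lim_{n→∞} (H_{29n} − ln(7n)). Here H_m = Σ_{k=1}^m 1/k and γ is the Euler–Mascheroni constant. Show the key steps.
lim = ln(29/7) + γ

By Euler-Maclaurin, H_m = ln m + γ + O(1/m). So
  H_{29n} − ln(7n) = ln(29n) + γ − ln(7n) + O(1/n)
                       = ln(29/7) + γ + O(1/n).
Hence the limit is ln(29/7) + γ.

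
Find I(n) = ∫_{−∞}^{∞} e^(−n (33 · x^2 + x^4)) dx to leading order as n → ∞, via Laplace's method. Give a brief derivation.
I(n) ~ sqrt(π/(33n))

φ(x) = 33 · x^2 + x^4 has its unique global minimum at x* = 0 (since φ'(x) = 66x + 4x^3 = 0 only at x = 0 for real x with both coefficients positive, and φ → ∞ as |x| → ∞). At x* = 0, φ(0) = 0 and φ''(0) = 66. Laplace's method then gives
  I(n) ~ sqrt(2π / (n · φ''(0))) · e^(−n φ(0)) = sqrt(2π / (66n)) = sqrt(π/(33n)).
The x^4 term contributes only at subleading order (an O(1/n) relative correction).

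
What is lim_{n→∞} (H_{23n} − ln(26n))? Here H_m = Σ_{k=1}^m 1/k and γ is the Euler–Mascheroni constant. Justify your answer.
lim = ln(23/26) + γ

By Euler-Maclaurin, H_m = ln m + γ + O(1/m). So
  H_{23n} − ln(26n) = ln(23n) + γ − ln(26n) + O(1/n)
                       = ln(23/26) + γ + O(1/n).
Hence the limit is ln(23/26) + γ.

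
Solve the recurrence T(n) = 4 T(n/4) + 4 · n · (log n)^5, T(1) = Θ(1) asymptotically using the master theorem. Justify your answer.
T(n) = Θ(n · (log n)^6)

Here log_4 4 = 1 and f(n) = 4 · n · (log n)^5 = Θ(n^(log_4 4) · (log n)^5). This is the extended Case 2 of the master theorem (f matches the critical exponent up to log factors), giving T(n) = Θ(n^(log_4 4) · (log n)^(5+1)) = Θ(n · (log n)^6).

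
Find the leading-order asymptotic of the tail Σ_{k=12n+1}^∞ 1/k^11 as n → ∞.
Σ_{k>12n} 1/k^11 ~ 1/(10 · (12n)^10)

Compare to the integral: ∫_{12n}^∞ x^(−11) dx = [−x^(−10)/10]_{12n}^∞ = 1/((11−1)·(12n)^10). Euler-Maclaurin then gives
  Σ_{k>12n} 1/k^11 = ∫_{12n}^∞ dx/x^11 − 1/(2·(12n)^11) + O(1/(12n)^12).
(Equivalently this is ζ(11) − Σ_{k≤12n} 1/k^11.)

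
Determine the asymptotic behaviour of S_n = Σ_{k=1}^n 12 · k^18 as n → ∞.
S_n ~ 12 · n^19 / 19

By integral comparison (Euler-Maclaurin), Σ_{k=1}^n 12 · k^18 = 12 · ∫_0^n x^18 dx + O(n^18) = 12 · n^19/19 + O(n^18). (Equivalently, Faulhaber's formula gives the same leading term.)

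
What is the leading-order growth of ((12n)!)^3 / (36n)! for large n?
((12n)!)^3/(36n)! ~ ((2π·12n)^(2/2) / sqrt(3)) · 3^(−3·12n)  →  0

Write N = 12n. Stirling: N! ~ sqrt(2π N)(N/e)^N and (3N)! ~ sqrt(2π·3N)·(3N/e)^(3N).
  (N!)^3/(3N)! ~ (2π N)^(3/2) (N/e)^(3N) / [sqrt(2π·3N) (3N/e)^(3N)]
     = (2π N)^(3/2) / sqrt(2π·3N) · (N/(3N))^(3N)
     = (2π N)^((3−1)/2) / sqrt(3) · 3^(−3N).
Since 3^3 > 1, the factor 3^(−3N) decays exponentially, so the ratio → 0. Substituting N = 12n gives the stated form.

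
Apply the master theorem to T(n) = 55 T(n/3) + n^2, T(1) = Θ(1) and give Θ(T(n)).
T(n) = Θ(n^(log_3 55))

Master theorem: compare f(n) = n^2 to n^(log_3 55) where log_3 55 ≈ 3.648. Since 2 < log_3 55, we have f(n) = O(n^(log_3 55 − ε)) for some ε > 0 — Case 1. Hence T(n) = Θ(n^(log_3 55)).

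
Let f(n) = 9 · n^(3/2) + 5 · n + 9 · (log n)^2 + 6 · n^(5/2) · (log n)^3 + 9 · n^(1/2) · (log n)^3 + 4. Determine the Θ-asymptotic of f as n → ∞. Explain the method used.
f(n) ∈ Θ(n^(5/2) · (log n)^3)

Compare the terms by growth order. For large n, n^a · (log n)^b dominates n^a' · (log n)^b' iff a > a', or (a = a' and b > b'). Ranking the 6 terms shows the dominant one is 6 · n^(5/2) · (log n)^3. Hence f(n) ∈ Θ(n^(5/2) · (log n)^3).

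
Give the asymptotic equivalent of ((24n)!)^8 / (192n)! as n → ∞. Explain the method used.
((24n)!)^8/(192n)! ~ ((2π·24n)^(7/2) / sqrt(8)) · 8^(−8·24n)  →  0

Write N = 24n. Stirling: N! ~ sqrt(2π N)(N/e)^N and (8N)! ~ sqrt(2π·8N)·(8N/e)^(8N).
  (N!)^8/(8N)! ~ (2π N)^(8/2) (N/e)^(8N) / [sqrt(2π·8N) (8N/e)^(8N)]
     = (2π N)^(8/2) / sqrt(2π·8N) · (N/(8N))^(8N)
     = (2π N)^((8−1)/2) / sqrt(8) · 8^(−8N).
Since 8^8 > 1, the factor 8^(−8N) decays exponentially, so the ratio → 0. Substituting N = 24n gives the stated form.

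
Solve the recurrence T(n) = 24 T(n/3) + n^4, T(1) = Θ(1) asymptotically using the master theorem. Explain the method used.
T(n) = Θ(n^4)

log_3 24 ≈ 2.893. f(n) = n^4 dominates n^(log_3 24) since 4 > 2.893, and the regularity condition a·f(n/b) = 24·(n/3)^4 = (24/81)·n^4 ≤ c·f(n) holds with c = 24/81 ≈ 0.296 < 1. So this is Case 3: T(n) = Θ(f(n)) = Θ(n^4).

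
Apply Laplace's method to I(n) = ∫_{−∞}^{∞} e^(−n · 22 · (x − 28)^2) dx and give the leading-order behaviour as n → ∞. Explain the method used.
I(n) = sqrt(π/(22n))

Here φ(x) = 22 · (x − 28)^2 has its unique minimum at x* = 28 with φ(x*) = 0 and φ''(x*) = 44. Laplace's method gives
  I(n) ~ e^(−n φ(x*)) · sqrt(2π / (n · φ''(x*))) = sqrt(2π / (44n)) = sqrt(π/(22n)).
This is exact: substituting u = (x − 28)·sqrt(22n) gives I(n) = (1/sqrt(22n)) ∫_{−∞}^{∞} e^(−u^2) du = sqrt(π/(22n)).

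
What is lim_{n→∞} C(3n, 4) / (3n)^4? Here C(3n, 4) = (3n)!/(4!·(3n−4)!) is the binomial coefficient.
lim = 1/4! = 1/24

With N = 3n → ∞: C(N, 4) / N^4 = [N(N−1)…(N−3)] / (4! · N^4) = (1/4!) · 1 · (1 − 1/(3n)) · (1 − 2/(3n)) · (1 − 3/(3n)). Each factor → 1 as N → ∞, so the limit is 1/4! = 1/24.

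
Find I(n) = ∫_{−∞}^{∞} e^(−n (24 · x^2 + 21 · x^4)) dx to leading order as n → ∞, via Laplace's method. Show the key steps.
I(n) ~ sqrt(π/(24n))

φ(x) = 24 · x^2 + 21 · x^4 has its unique global minimum at x* = 0 (since φ'(x) = 48x + 84x^3 = 0 only at x = 0 for real x with both coefficients positive, and φ → ∞ as |x| → ∞). At x* = 0, φ(0) = 0 and φ''(0) = 48. Laplace's method then gives
  I(n) ~ sqrt(2π / (n · φ''(0))) · e^(−n φ(0)) = sqrt(2π / (48n)) = sqrt(π/(24n)).
The 21 · x^4 term contributes only at subleading order (an O(1/n) relative correction).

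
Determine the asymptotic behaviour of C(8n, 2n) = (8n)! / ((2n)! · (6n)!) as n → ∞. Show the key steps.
C(8n, 2n) ~ (256/27)^(2n) · sqrt(2/(3π·2n))

Write N = 2n. Apply Stirling to each factorial:
  (4N)! ~ sqrt(2π·4N) · (4N/e)^(4N),
  N! ~ sqrt(2π N) · (N/e)^N,
  (3N)! ~ sqrt(2π·3N) · (3N/e)^(3N).
The exponential factors combine to (4N)^(4N) / (N^N · (3N)^(3N)) = 4^(4N)/3^(3N) = (4^4/3^3)^N = (256/27)^N.
The square-root prefactors combine to sqrt(2π·4N) / (sqrt(2π N)·sqrt(2π·3N)) = sqrt(4 / (2π·3·N)) = sqrt(2/(3π·2n)).
Substituting N = 2n: C(8n, 2n) ~ (256/27)^(2n) · sqrt(2/(3π·2n)).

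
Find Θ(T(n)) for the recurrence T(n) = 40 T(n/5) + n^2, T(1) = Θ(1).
T(n) = Θ(n^(log_5 40))

Master theorem: compare f(n) = n^2 to n^(log_5 40) where log_5 40 ≈ 2.292. Since 2 < log_5 40, we have f(n) = O(n^(log_5 40 − ε)) for some ε > 0 — Case 1. Hence T(n) = Θ(n^(log_5 40)).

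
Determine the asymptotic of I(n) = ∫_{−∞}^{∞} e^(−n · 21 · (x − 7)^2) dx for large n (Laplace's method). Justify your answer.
I(n) = sqrt(π/(21n))

Here φ(x) = 21 · (x − 7)^2 has its unique minimum at x* = 7 with φ(x*) = 0 and φ''(x*) = 42. Laplace's method gives
  I(n) ~ e^(−n φ(x*)) · sqrt(2π / (n · φ''(x*))) = sqrt(2π / (42n)) = sqrt(π/(21n)).
This is exact: substituting u = (x − 7)·sqrt(21n) gives I(n) = (1/sqrt(21n)) ∫_{−∞}^{∞} e^(−u^2) du = sqrt(π/(21n)).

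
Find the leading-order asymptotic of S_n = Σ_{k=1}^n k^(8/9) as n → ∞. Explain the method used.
S_n ~ (9/17) · n^(17/9)

Integral comparison: Σ_{k=1}^n k^(8/9) = ∫_0^n x^(8/9) dx + O(n^(8/9)). The integral is n^(1 + 8/9) / (1 + 8/9) = n^((8+9)/9) / ((8+9)/9) = (9/17) · n^(17/9).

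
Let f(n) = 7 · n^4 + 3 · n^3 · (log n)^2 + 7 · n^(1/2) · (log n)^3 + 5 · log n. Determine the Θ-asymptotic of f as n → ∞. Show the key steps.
f(n) ∈ Θ(n^4)

Compare the terms by growth order. For large n, n^a · (log n)^b dominates n^a' · (log n)^b' iff a > a', or (a = a' and b > b'). Ranking the 4 terms shows the dominant one is 7 · n^4. Hence f(n) ∈ Θ(n^4).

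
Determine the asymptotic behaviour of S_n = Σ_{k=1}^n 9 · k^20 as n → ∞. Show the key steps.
S_n ~ 3 · n^21 / 7

By integral comparison (Euler-Maclaurin), Σ_{k=1}^n 9 · k^20 = 9 · ∫_0^n x^20 dx + O(n^20) = 9 · n^21/21 = 3 · n^21 / 7 + O(n^20). (Equivalently, Faulhaber's formula gives the same leading term.)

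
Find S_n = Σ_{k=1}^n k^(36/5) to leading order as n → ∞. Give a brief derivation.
S_n ~ (5/41) · n^(41/5)

Integral comparison: Σ_{k=1}^n k^(36/5) = ∫_0^n x^(36/5) dx + O(n^(36/5)). The integral is n^(1 + 36/5) / (1 + 36/5) = n^((36+5)/5) / ((36+5)/5) = (5/41) · n^(41/5).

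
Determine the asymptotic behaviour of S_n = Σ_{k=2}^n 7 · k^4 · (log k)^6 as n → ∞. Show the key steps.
S_n ~ 7 · n^5 · (log n)^6 / 5

By integral comparison, S_n = ∫_1^n 7 · x^4 · (log x)^6 dx + O(n^4 · (log n)^6). For the integral, the leading term of ∫_1^n x^4 (log x)^6 dx is n^5/5 · (log n)^6 (by repeated integration by parts; each step lowers the log-exponent and produces a relatively O(1/log n) correction). Hence S_n ~ 7 · n^5 · (log n)^6 / 5.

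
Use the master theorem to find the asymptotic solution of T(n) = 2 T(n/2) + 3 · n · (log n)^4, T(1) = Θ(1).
T(n) = Θ(n · (log n)^5)

Here log_2 2 = 1 and f(n) = 3 · n · (log n)^4 = Θ(n^(log_2 2) · (log n)^4). This is the extended Case 2 of the master theorem (f matches the critical exponent up to log factors), giving T(n) = Θ(n^(log_2 2) · (log n)^(4+1)) = Θ(n · (log n)^5).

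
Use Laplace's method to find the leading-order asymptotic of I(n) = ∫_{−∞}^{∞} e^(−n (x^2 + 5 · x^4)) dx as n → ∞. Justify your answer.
I(n) ~ sqrt(π/n)

φ(x) = x^2 + 5 · x^4 has its unique global minimum at x* = 0 (since φ'(x) = 2x + 20x^3 = 0 only at x = 0 for real x with both coefficients positive, and φ → ∞ as |x| → ∞). At x* = 0, φ(0) = 0 and φ''(0) = 2. Laplace's method then gives
  I(n) ~ sqrt(2π / (n · φ''(0))) · e^(−n φ(0)) = sqrt(2π / (2n)) = sqrt(π/n).
The 5 · x^4 term contributes only at subleading order (an O(1/n) relative correction).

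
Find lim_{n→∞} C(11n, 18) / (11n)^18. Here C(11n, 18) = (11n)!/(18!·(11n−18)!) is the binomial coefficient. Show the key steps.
lim = 1/18! = 1/6402373705728000

With N = 11n → ∞: C(N, 18) / N^18 = [N(N−1)…(N−17)] / (18! · N^18) = (1/18!) · 1 · (1 − 1/(11n)) · … · (1 − 17/(11n)). Each factor → 1 as N → ∞, so the limit is 1/18! = 1/6402373705728000.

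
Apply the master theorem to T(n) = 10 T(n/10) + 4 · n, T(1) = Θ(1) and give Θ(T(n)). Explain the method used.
T(n) = Θ(n log n)

log_10 10 = 1, and f(n) = 4 · n = Θ(n^(log_10 10)). This is Case 2 of the master theorem: T(n) = Θ(f(n) · log n) = Θ(n log n).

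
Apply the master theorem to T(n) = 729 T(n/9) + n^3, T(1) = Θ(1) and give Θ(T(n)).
T(n) = Θ(n^3 log n)

log_9 729 = 3, and f(n) = n^3 = Θ(n^(log_9 729)). This is Case 2 of the master theorem: T(n) = Θ(f(n) · log n) = Θ(n^3 log n).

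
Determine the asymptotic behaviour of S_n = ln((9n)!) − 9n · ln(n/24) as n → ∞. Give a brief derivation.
S_n ~ 9n · (ln 216 − 1) + O(ln n)

Stirling: ln((9n)!) = 9n ln(9n) − 9n + O(ln n).
  S_n = 9n ln(9n) − 9n − 9n ln(n/24) + O(ln n)
      = 9n ln(9n) − 9n ln n + 9n ln 24 − 9n + O(ln n)
      = 9n ln 9 + 9n ln 24 − 9n + O(ln n)
      = 9n (ln 216 − 1) + O(ln n).
Numerically ln(216) − 1 ≈ 4.3753.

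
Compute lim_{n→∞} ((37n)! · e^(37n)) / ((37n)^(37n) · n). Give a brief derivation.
lim = 0

Stirling: (37n)! ~ sqrt(2π·37n) · (37n/e)^(37n). Hence
  (37n)! · e^(37n) / (37n)^(37n) ~ sqrt(2π·37n).
Dividing by n: sqrt(2π·37n) / n = sqrt(2π·37) · n^((1−2)/2), so the expression behaves like sqrt(2π·37) · n^((1−2)/2) → 0.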